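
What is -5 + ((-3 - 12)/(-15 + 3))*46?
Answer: 105/2 ≈ 52.500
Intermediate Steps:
-5 + ((-3 - 12)/(-15 + 3))*46 = -5 - 15/(-12)*46 = -5 - 15*(-1/12)*46 = -5 + (5/4)*46 = -5 + 115/2 = 105/2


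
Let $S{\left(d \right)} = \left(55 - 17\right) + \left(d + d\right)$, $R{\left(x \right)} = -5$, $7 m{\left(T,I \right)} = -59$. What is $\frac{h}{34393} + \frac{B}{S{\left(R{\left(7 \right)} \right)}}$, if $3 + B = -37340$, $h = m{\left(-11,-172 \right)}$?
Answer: $- \frac{1284338035}{963004} \approx -1333.7$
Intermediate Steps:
$m{\left(T,I \right)} = - \frac{59}{7}$ ($m{\left(T,I \right)} = \frac{1}{7} \left(-59\right) = - \frac{59}{7}$)
$h = - \frac{59}{7} \approx -8.4286$
$B = -37343$ ($B = -3 - 37340 = -37343$)
$S{\left(d \right)} = 38 + 2 d$
$\frac{h}{34393} + \frac{B}{S{\left(R{\left(7 \right)} \right)}} = - \frac{59}{7 \cdot 34393} - \frac{37343}{38 + 2 \left(-5\right)} = \left(- \frac{59}{7}\right) \frac{1}{34393} - \frac{37343}{38 - 10} = - \frac{59}{240751} - \frac{37343}{28} = - \frac{1284338035}{963004}$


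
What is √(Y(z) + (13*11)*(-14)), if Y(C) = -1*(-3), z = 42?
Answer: I*√1999 ≈ 44.71*I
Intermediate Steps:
Y(C) = 3
√(Y(z) + (13*11)*(-14)) = √(3 + (13*11)*(-14)) = √(3 + 143*(-14)) = √(3 - 2002) = √(-1999) = I*√1999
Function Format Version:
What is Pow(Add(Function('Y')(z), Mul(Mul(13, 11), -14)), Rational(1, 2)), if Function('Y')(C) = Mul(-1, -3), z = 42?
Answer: Mul(I, Pow(1999, Rational(1, 2))) ≈ Mul(44.710, I)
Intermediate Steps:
Function('Y')(C) = 3
Pow(Add(Function('Y')(z), Mul(Mul(13, 11), -14)), Rational(1, 2)) = Pow(Add(3, Mul(Mul(13, 11), -14)), Rational(1, 2)) = Pow(Add(3, Mul(143, -14)), Rational(1, 2)) = Pow(Add(3, -2002), Rational(1, 2)) = Pow(-1999, Rational(1, 2)) = Mul(I, Pow(1999, Rational(1, 2)))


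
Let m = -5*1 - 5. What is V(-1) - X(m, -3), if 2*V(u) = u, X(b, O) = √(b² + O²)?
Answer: -½ - √109 ≈ -10.940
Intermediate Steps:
m = -10 (m = -5 - 5 = -10)
X(b, O) = √(O² + b²)
V(u) = u/2
V(-1) - X(m, -3) = (½)*(-1) - √((-3)² + (-10)²) = -½ - √(9 + 100) = -½ - √109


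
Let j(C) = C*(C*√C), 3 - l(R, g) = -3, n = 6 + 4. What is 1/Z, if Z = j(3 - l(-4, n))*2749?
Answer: -I*√3/74223 ≈ -2.3336e-5*I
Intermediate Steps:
n = 10
l(R, g) = 6 (l(R, g) = 3 - 1*(-3) = 3 + 3 = 6)
j(C) = C^(5/2) (j(C) = C*C^(3/2) = C^(5/2))
Z = 24741*I*√3 (Z = (3 - 1*6)^(5/2)*2749 = (3 - 6)^(5/2)*2749 = (-3)^(5/2)*2749 = (9*I*√3)*2749 = 24741*I*√3 ≈ 42853.0*I)
1/Z = 1/(24741*I*√3) = -I*√3/74223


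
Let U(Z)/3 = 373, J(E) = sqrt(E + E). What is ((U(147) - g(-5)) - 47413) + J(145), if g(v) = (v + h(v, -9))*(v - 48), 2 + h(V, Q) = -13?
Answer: -47354 + sqrt(290) ≈ -47337.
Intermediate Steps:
J(E) = sqrt(2)*sqrt(E) (J(E) = sqrt(2*E) = sqrt(2)*sqrt(E))
h(V, Q) = -15 (h(V, Q) = -2 - 13 = -15)
U(Z) = 1119 (U(Z) = 3*373 = 1119)
g(v) = (-48 + v)*(-15 + v) (g(v) = (v - 15)*(v - 48) = (-15 + v)*(-48 + v) = (-48 + v)*(-15 + v))
((U(147) - g(-5)) - 47413) + J(145) = ((1119 - (720 + (-5)**2 - 63*(-5))) - 47413) + sqrt(2)*sqrt(145) = ((1119 - (720 + 25 + 315)) - 47413) + sqrt(290) = ((1119 - 1*1060) - 47413) + sqrt(290) = ((1119 - 1060) - 47413) + sqrt(290) = (59 - 47413) + sqrt(290) = -47354 + sqrt(290)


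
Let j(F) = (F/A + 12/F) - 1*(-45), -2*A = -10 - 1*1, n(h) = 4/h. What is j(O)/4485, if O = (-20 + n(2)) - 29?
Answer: 3743/463749 ≈ 0.0080712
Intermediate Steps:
A = 11/2 (A = -(-10 - 1*1)/2 = -(-10 - 1)/2 = -1/2*(-11) = 11/2 ≈ 5.5000)
O = -47 (O = (-20 + 4/2) - 29 = (-20 + 4*(1/2)) - 29 = (-20 + 2) - 29 = -18 - 29 = -47)
j(F) = 45 + 12/F + 2*F/11 (j(F) = (F/(11/2) + 12/F) - 1*(-45) = (F*(2/11) + 12/F) + 45 = (2*F/11 + 12/F) + 45 = (12/F + 2*F/11) + 45 = 45 + 12/F + 2*F/11)
j(O)/4485 = (45 + 12/(-47) + (2/11)*(-47))/4485 = (45 + 12*(-1/47) - 94/11)*(1/4485) = (45 - 12/47 - 94/11)*(1/4485) = (18715/517)*(1/4485) = 3743/463749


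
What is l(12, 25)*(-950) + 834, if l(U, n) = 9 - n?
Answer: 16034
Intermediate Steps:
l(12, 25)*(-950) + 834 = (9 - 1*25)*(-950) + 834 = (9 - 25)*(-950) + 834 = -16*(-950) + 834 = 15200 + 834 = 16034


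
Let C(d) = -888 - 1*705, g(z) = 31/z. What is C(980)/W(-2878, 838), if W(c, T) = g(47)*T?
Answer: -74871/25978 ≈ -2.8821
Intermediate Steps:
C(d) = -1593 (C(d) = -888 - 705 = -1593)
W(c, T) = 31*T/47 (W(c, T) = (31/47)*T = (31*(1/47))*T = 31*T/47)
C(980)/W(-2878, 838) = -1593/((31/47)*838) = -1593/25978/47 = -1593*47/25978 = -74871/25978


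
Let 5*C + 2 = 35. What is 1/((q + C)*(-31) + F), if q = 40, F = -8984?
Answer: -5/52143 ≈ -9.5890e-5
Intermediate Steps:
C = 33/5 (C = -2/5 + (1/5)*35 = -2/5 + 7 = 33/5 ≈ 6.6000)
1/((q + C)*(-31) + F) = 1/((40 + 33/5)*(-31) - 8984) = 1/((233/5)*(-31) - 8984) = 1/(-7223/5 - 8984) = 1/(-52143/5) = -5/52143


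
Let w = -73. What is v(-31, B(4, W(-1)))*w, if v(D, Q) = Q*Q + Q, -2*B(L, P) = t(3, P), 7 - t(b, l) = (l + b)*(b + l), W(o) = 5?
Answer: -245499/4 ≈ -61375.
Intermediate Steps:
t(b, l) = 7 - (b + l)**2 (t(b, l) = 7 - (l + b)*(b + l) = 7 - (b + l)*(b + l) = 7 - (b + l)**2)
B(L, P) = -7/2 + (3 + P)**2/2 (B(L, P) = -(7 - (3 + P)**2)/2 = -7/2 + (3 + P)**2/2)
v(D, Q) = Q + Q**2 (v(D, Q) = Q**2 + Q = Q + Q**2)
v(-31, B(4, W(-1)))*w = ((-7/2 + (3 + 5)**2/2)*(1 + (-7/2 + (3 + 5)**2/2)))*(-73) = ((-7/2 + (1/2)*8**2)*(1 + (-7/2 + (1/2)*8**2)))*(-73) = ((-7/2 + (1/2)*64)*(1 + (-7/2 + (1/2)*64)))*(-73) = ((-7/2 + 32)*(1 + (-7/2 + 32)))*(-73) = (57*(1 + 57/2)/2)*(-73) = ((57/2)*(59/2))*(-73) = (3363/4)*(-73) = -245499/4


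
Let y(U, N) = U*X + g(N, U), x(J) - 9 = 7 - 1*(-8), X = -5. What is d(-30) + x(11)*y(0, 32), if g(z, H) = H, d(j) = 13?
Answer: 13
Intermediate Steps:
x(J) = 24 (x(J) = 9 + (7 - 1*(-8)) = 9 + (7 + 8) = 9 + 15 = 24)
y(U, N) = -4*U (y(U, N) = U*(-5) + U = -5*U + U = -4*U)
d(-30) + x(11)*y(0, 32) = 13 + 24*(-4*0) = 13 + 24*0 = 13 + 0 = 13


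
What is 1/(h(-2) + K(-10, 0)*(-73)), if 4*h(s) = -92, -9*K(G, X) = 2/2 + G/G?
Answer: -9/61 ≈ -0.14754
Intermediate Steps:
K(G, X) = -2/9 (K(G, X) = -(2/2 + G/G)/9 = -(2*(½) + 1)/9 = -(1 + 1)/9 = -⅑*2 = -2/9)
h(s) = -23 (h(s) = (¼)*(-92) = -23)
1/(h(-2) + K(-10, 0)*(-73)) = 1/(-23 - 2/9*(-73)) = 1/(-23 + 146/9) = 1/(-61/9) = -9/61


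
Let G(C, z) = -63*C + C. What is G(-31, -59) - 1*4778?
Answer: -2856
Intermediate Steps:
G(C, z) = -62*C
G(-31, -59) - 1*4778 = -62*(-31) - 1*4778 = 1922 - 4778 = -2856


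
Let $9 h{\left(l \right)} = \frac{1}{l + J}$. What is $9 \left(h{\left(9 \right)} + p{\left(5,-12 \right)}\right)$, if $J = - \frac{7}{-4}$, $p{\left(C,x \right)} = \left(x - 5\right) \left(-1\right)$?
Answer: $\frac{6583}{43} \approx 153.09$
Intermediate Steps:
$p{\left(C,x \right)} = 5 - x$ ($p{\left(C,x \right)} = \left(-5 + x\right) \left(-1\right) = 5 - x$)
$J = \frac{7}{4}$ ($J = \left(-7\right) \left(- \frac{1}{4}\right) = \frac{7}{4} \approx 1.75$)
$h{\left(l \right)} = \frac{1}{9 \left(\frac{7}{4} + l\right)}$ ($h{\left(l \right)} = \frac{1}{9 \left(l + \frac{7}{4}\right)} = \frac{1}{9 \left(\frac{7}{4} + l\right)}$)
$9 \left(h{\left(9 \right)} + p{\left(5,-12 \right)}\right) = 9 \left(\frac{4}{9 \left(7 + 4 \cdot 9\right)} + \left(5 - -12\right)\right) = 9 \left(\frac{4}{9 \left(7 + 36\right)} + \left(5 + 12\right)\right) = 9 \left(\frac{4}{9 \cdot 43} + 17\right) = 9 \left(\frac{4}{9} \cdot \frac{1}{43} + 17\right) = 9 \left(\frac{4}{387} + 17\right) = 9 \cdot \frac{6583}{387} = \frac{6583}{43}$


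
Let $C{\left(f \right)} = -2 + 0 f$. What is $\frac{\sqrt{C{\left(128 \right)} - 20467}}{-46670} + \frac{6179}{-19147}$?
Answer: $- \frac{6179}{19147} - \frac{i \sqrt{20469}}{46670} \approx -0.32271 - 0.0030656 i$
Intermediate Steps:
$C{\left(f \right)} = -2$ ($C{\left(f \right)} = -2 + 0 = -2$)
$\frac{\sqrt{C{\left(128 \right)} - 20467}}{-46670} + \frac{6179}{-19147} = \frac{\sqrt{-2 - 20467}}{-46670} + \frac{6179}{-19147} = \sqrt{-20469} \left(- \frac{1}{46670}\right) + 6179 \left(- \frac{1}{19147}\right) = i \sqrt{20469} \left(- \frac{1}{46670}\right) - \frac{6179}{19147} = - \frac{i \sqrt{20469}}{46670} - \frac{6179}{19147} = - \frac{6179}{19147} - \frac{i \sqrt{20469}}{46670}$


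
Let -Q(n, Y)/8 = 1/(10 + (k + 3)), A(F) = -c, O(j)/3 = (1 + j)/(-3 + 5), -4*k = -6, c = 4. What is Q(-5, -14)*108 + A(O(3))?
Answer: -1844/29 ≈ -63.586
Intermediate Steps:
k = 3/2 (k = -¼*(-6) = 3/2 ≈ 1.5000)
O(j) = 3/2 + 3*j/2 (O(j) = 3*((1 + j)/(-3 + 5)) = 3*((1 + j)/2) = 3*((1 + j)*(½)) = 3*(½ + j/2) = 3/2 + 3*j/2)
A(F) = -4 (A(F) = -1*4 = -4)
Q(n, Y) = -16/29 (Q(n, Y) = -8/(10 + (3/2 + 3)) = -8/(10 + 9/2) = -8/29/2 = -8*2/29 = -16/29)
Q(-5, -14)*108 + A(O(3)) = -16/29*108 - 4 = -1728/29 - 4 = -1844/29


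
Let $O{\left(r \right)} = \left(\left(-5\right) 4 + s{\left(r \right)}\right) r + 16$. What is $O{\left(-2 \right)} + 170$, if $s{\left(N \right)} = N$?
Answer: $230$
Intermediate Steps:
$O{\left(r \right)} = 16 + r \left(-20 + r\right)$ ($O{\left(r \right)} = \left(\left(-5\right) 4 + r\right) r + 16 = \left(-20 + r\right) r + 16 = r \left(-20 + r\right) + 16 = 16 + r \left(-20 + r\right)$)
$O{\left(-2 \right)} + 170 = \left(16 + \left(-2\right)^{2} - -40\right) + 170 = \left(16 + 4 + 40\right) + 170 = 60 + 170 = 230$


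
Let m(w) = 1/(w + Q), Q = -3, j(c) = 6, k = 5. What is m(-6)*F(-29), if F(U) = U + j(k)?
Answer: 23/9 ≈ 2.5556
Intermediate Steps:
m(w) = 1/(-3 + w) (m(w) = 1/(w - 3) = 1/(-3 + w))
F(U) = 6 + U (F(U) = U + 6 = 6 + U)
m(-6)*F(-29) = (6 - 29)/(-3 - 6) = -23/(-9) = -⅑*(-23) = 23/9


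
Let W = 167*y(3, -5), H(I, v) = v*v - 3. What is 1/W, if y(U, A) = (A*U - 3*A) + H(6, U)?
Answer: 1/1002 ≈ 0.00099800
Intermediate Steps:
H(I, v) = -3 + v**2 (H(I, v) = v**2 - 3 = -3 + v**2)
y(U, A) = -3 + U**2 - 3*A + A*U (y(U, A) = (A*U - 3*A) + (-3 + U**2) = (-3*A + A*U) + (-3 + U**2) = -3 + U**2 - 3*A + A*U)
W = 1002 (W = 167*(-3 + 3**2 - 3*(-5) - 5*3) = 167*(-3 + 9 + 15 - 15) = 167*6 = 1002)
1/W = 1/1002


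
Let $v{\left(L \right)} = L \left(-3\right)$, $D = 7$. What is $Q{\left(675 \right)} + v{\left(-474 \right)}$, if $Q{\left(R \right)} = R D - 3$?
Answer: $6144$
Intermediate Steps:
$v{\left(L \right)} = - 3 L$
$Q{\left(R \right)} = -3 + 7 R$ ($Q{\left(R \right)} = R 7 - 3 = 7 R - 3 = -3 + 7 R$)
$Q{\left(675 \right)} + v{\left(-474 \right)} = \left(-3 + 7 \cdot 675\right) - -1422 = \left(-3 + 4725\right) + 1422 = 4722 + 1422 = 6144$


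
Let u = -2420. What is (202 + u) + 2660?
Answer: 442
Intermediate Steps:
(202 + u) + 2660 = (202 - 2420) + 2660 = -2218 + 2660 = 442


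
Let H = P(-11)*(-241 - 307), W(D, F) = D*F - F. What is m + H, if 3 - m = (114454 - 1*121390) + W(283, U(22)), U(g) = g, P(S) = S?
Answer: 6763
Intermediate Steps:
W(D, F) = -F + D*F
m = 735 (m = 3 - ((114454 - 1*121390) + 22*(-1 + 283)) = 3 - ((114454 - 121390) + 22*282) = 3 - (-6936 + 6204) = 3 - 1*(-732) = 3 + 732 = 735)
H = 6028 (H = -11*(-241 - 307) = -11*(-548) = 6028)
m + H = 735 + 6028 = 6763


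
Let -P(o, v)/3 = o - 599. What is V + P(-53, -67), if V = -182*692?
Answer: -123988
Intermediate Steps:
P(o, v) = 1797 - 3*o (P(o, v) = -3*(o - 599) = -3*(-599 + o) = 1797 - 3*o)
V = -125944
V + P(-53, -67) = -125944 + (1797 - 3*(-53)) = -125944 + (1797 + 159) = -125944 + 1956 = -123988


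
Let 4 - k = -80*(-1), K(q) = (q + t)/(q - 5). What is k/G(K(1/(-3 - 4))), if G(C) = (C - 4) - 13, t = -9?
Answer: 684/137 ≈ 4.9927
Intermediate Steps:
K(q) = (-9 + q)/(-5 + q) (K(q) = (q - 9)/(q - 5) = (-9 + q)/(-5 + q))
k = -76 (k = 4 - (-80)*(-1) = 4 - 1*80 = 4 - 80 = -76)
G(C) = -17 + C (G(C) = (-4 + C) - 13 = -17 + C)
k/G(K(1/(-3 - 4))) = -76/(-17 + (-9 + 1/(-3 - 4))/(-5 + 1/(-3 - 4))) = -76/(-17 + (-9 + 1/(-7))/(-5 + 1/(-7))) = -76/(-17 + (-9 - ⅐)/(-5 - ⅐)) = -76/(-17 - 64/7/(-36/7)) = -76/(-17 - 7/36*(-64/7)) = -76/(-17 + 16/9) = -76/(-137/9) = -76*(-9/137) = 684/137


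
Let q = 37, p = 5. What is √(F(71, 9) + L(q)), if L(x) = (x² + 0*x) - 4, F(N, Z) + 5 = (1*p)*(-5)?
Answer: √1335 ≈ 36.538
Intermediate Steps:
F(N, Z) = -30 (F(N, Z) = -5 + (1*5)*(-5) = -5 + 5*(-5) = -5 - 25 = -30)
L(x) = -4 + x² (L(x) = (x² + 0) - 4 = x² - 4 = -4 + x²)
√(F(71, 9) + L(q)) = √(-30 + (-4 + 37²)) = √(-30 + (-4 + 1369)) = √(-30 + 1365) = √1335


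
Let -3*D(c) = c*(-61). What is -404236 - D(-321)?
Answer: -397709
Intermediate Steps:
D(c) = 61*c/3 (D(c) = -c*(-61)/3 = -(-61)*c/3 = 61*c/3)
-404236 - D(-321) = -404236 - 61*(-321)/3 = -404236 - 1*(-6527) = -404236 + 6527 = -397709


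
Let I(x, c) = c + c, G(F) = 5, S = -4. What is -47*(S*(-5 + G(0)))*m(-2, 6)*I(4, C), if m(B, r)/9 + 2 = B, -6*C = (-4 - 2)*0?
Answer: 0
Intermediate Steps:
C = 0 (C = -(-4 - 2)*0/6 = -(-1)*0 = -⅙*0 = 0)
m(B, r) = -18 + 9*B
I(x, c) = 2*c
-47*(S*(-5 + G(0)))*m(-2, 6)*I(4, C) = -47*(-4*(-5 + 5))*(-18 + 9*(-2))*2*0 = -47*(-4*0)*(-18 - 18)*0 = -47*0*(-36)*0 = -0*0 = -47*0 = 0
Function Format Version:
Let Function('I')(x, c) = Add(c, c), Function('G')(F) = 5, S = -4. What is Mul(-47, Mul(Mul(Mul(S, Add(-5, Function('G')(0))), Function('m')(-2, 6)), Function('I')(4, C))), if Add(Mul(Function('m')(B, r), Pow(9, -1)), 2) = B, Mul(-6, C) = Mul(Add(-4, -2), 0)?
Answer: 0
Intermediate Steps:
C = 0 (C = Mul(Rational(-1, 6), Mul(Add(-4, -2), 0)) = Mul(Rational(-1, 6), Mul(-6, 0)) = Mul(Rational(-1, 6), 0) = 0)
Function('m')(B, r) = Add(-18, Mul(9, B))
Function('I')(x, c) = Mul(2, c)
Mul(-47, Mul(Mul(Mul(S, Add(-5, Function('G')(0))), Function('m')(-2, 6)), Function('I')(4, C))) = Mul(-47, Mul(Mul(Mul(-4, Add(-5, 5)), Add(-18, Mul(9, -2))), Mul(2, 0))) = Mul(-47, Mul(Mul(Mul(-4, 0), Add(-18, -18)), 0)) = Mul(-47, Mul(Mul(0, -36), 0)) = Mul(-47, Mul(0, 0)) = Mul(-47, 0) = 0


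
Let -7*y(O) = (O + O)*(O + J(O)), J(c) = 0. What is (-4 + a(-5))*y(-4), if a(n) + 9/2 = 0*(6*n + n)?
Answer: 272/7 ≈ 38.857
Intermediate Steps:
a(n) = -9/2 (a(n) = -9/2 + 0*(6*n + n) = -9/2 + 0*(7*n) = -9/2 + 0 = -9/2)
y(O) = -2*O**2/7 (y(O) = -(O + O)*(O + 0)/7 = -2*O*O/7 = -2*O**2/7)
(-4 + a(-5))*y(-4) = (-4 - 9/2)*(-2/7*(-4)**2) = -(-17)*16/7 = -17/2*(-32/7) = 272/7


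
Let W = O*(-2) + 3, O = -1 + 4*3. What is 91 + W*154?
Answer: -2835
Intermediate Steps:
O = 11 (O = -1 + 12 = 11)
W = -19 (W = 11*(-2) + 3 = -22 + 3 = -19)
91 + W*154 = 91 - 19*154 = 91 - 2926 = -2835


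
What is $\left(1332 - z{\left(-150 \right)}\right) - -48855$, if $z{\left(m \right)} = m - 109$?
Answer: $50446$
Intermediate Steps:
$z{\left(m \right)} = -109 + m$
$\left(1332 - z{\left(-150 \right)}\right) - -48855 = \left(1332 - \left(-109 - 150\right)\right) - -48855 = \left(1332 - -259\right) + 48855 = \left(1332 + 259\right) + 48855 = 1591 + 48855 = 50446$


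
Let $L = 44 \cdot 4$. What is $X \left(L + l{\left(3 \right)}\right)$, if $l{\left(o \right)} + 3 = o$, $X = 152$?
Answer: $26752$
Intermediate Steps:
$l{\left(o \right)} = -3 + o$
$L = 176$
$X \left(L + l{\left(3 \right)}\right) = 152 \left(176 + \left(-3 + 3\right)\right) = 152 \left(176 + 0\right) = 152 \cdot 176 = 26752$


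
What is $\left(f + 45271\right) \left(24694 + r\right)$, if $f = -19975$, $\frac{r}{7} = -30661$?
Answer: $-4804545168$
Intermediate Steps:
$r = -214627$ ($r = 7 \left(-30661\right) = -214627$)
$\left(f + 45271\right) \left(24694 + r\right) = \left(-19975 + 45271\right) \left(24694 - 214627\right) = 25296 \left(-189933\right) = -4804545168$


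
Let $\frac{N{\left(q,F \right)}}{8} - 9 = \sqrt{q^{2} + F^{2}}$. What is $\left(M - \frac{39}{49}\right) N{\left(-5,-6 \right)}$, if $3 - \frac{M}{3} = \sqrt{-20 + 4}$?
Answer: $\frac{48 \left(9 + \sqrt{61}\right) \left(67 - 98 i\right)}{49} \approx 1103.3 - 1613.8 i$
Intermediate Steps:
$M = 9 - 12 i$ ($M = 9 - 3 \sqrt{-20 + 4} = 9 - 3 \sqrt{-16} = 9 - 3 \cdot 4 i = 9 - 12 i \approx 9.0 - 12.0 i$)
$N{\left(q,F \right)} = 72 + 8 \sqrt{F^{2} + q^{2}}$ ($N{\left(q,F \right)} = 72 + 8 \sqrt{q^{2} + F^{2}} = 72 + 8 \sqrt{F^{2} + q^{2}}$)
$\left(M - \frac{39}{49}\right) N{\left(-5,-6 \right)} = \left(\left(9 - 12 i\right) - \frac{39}{49}\right) \left(72 + 8 \sqrt{\left(-6\right)^{2} + \left(-5\right)^{2}}\right) = \left(\left(9 - 12 i\right) - 39 \cdot \frac{1}{49}\right) \left(72 + 8 \sqrt{36 + 25}\right) = \left(\left(9 - 12 i\right) - \frac{39}{49}\right) \left(72 + 8 \sqrt{61}\right) = \left(\frac{402}{49} - 12 i\right) \left(72 + 8 \sqrt{61}\right) = \left(72 + 8 \sqrt{61}\right) \left(\frac{402}{49} - 12 i\right)$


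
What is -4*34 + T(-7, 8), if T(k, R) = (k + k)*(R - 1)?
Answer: -234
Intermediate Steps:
T(k, R) = 2*k*(-1 + R) (T(k, R) = (2*k)*(-1 + R) = 2*k*(-1 + R))
-4*34 + T(-7, 8) = -4*34 + 2*(-7)*(-1 + 8) = -136 + 2*(-7)*7 = -136 - 98 = -234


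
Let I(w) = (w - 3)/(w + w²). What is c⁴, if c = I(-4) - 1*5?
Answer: 20151121/20736 ≈ 971.79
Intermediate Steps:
I(w) = (-3 + w)/(w + w²)
c = -67/12 (c = (-3 - 4)/((-4)*(1 - 4)) - 1*5 = -¼*(-7)/(-3) - 5 = -¼*(-⅓)*(-7) - 5 = -7/12 - 5 = -67/12 ≈ -5.5833)
c⁴ = (-67/12)⁴ = 20151121/20736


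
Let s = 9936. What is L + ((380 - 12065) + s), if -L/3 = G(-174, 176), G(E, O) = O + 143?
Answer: -2706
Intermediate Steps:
G(E, O) = 143 + O
L = -957 (L = -3*(143 + 176) = -3*319 = -957)
L + ((380 - 12065) + s) = -957 + ((380 - 12065) + 9936) = -957 + (-11685 + 9936) = -957 - 1749 = -2706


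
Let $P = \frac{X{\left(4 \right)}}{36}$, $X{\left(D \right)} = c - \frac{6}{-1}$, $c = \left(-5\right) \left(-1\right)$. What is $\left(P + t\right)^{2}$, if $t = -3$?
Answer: $\frac{9409}{1296} \approx 7.26$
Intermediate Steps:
$c = 5$
$X{\left(D \right)} = 11$ ($X{\left(D \right)} = 5 - \frac{6}{-1} = 5 - 6 \left(-1\right) = 5 - -6 = 5 + 6 = 11$)
$P = \frac{11}{36} \approx 0.30556$
$\left(P + t\right)^{2} = \left(\frac{11}{36} - 3\right)^{2} = \left(- \frac{97}{36}\right)^{2} = \frac{9409}{1296}$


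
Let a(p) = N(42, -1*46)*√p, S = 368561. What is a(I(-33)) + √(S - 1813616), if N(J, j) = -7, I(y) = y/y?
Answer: -7 + I*√1445055 ≈ -7.0 + 1202.1*I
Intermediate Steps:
I(y) = 1
a(p) = -7*√p
a(I(-33)) + √(S - 1813616) = -7*√1 + √(368561 - 1813616) = -7*1 + √(-1445055) = -7 + I*√1445055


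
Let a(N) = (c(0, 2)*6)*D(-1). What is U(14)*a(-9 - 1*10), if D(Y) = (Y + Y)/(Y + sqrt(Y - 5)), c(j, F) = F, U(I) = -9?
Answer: -216/7 - 216*I*sqrt(6)/7 ≈ -30.857 - 75.584*I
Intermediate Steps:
D(Y) = 2*Y/(Y + sqrt(-5 + Y)) (D(Y) = (2*Y)/(Y + sqrt(-5 + Y)) = 2*Y/(Y + sqrt(-5 + Y)))
a(N) = -24/(-1 + I*sqrt(6)) (a(N) = (2*6)*(2*(-1)/(-1 + sqrt(-5 - 1))) = 12*(2*(-1)/(-1 + sqrt(-6))) = 12*(2*(-1)/(-1 + I*sqrt(6))) = 12*(-2/(-1 + I*sqrt(6))) = -24/(-1 + I*sqrt(6)))
U(14)*a(-9 - 1*10) = -9*(24/7 + 24*I*sqrt(6)/7) = -216/7 - 216*I*sqrt(6)/7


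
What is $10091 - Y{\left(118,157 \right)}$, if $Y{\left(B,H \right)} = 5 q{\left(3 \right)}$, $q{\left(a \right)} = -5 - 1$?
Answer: $10121$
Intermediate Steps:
$q{\left(a \right)} = -6$
$Y{\left(B,H \right)} = -30$ ($Y{\left(B,H \right)} = 5 \left(-6\right) = -30$)
$10091 - Y{\left(118,157 \right)} = 10091 - -30 = 10091 + 30 = 10121$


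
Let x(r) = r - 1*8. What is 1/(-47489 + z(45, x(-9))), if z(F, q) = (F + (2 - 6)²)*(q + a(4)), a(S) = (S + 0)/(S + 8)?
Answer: -3/145517 ≈ -2.0616e-5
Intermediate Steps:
a(S) = S/(8 + S)
x(r) = -8 + r (x(r) = r - 8 = -8 + r)
z(F, q) = (16 + F)*(⅓ + q) (z(F, q) = (F + (2 - 6)²)*(q + 4/(8 + 4)) = (F + (-4)²)*(q + 4/12) = (F + 16)*(q + 4*(1/12)) = (16 + F)*(q + ⅓) = (16 + F)*(⅓ + q))
1/(-47489 + z(45, x(-9))) = 1/(-47489 + (16/3 + 16*(-8 - 9) + (⅓)*45 + 45*(-8 - 9))) = 1/(-47489 + (16/3 + 16*(-17) + 15 + 45*(-17))) = 1/(-47489 + (16/3 - 272 + 15 - 765)) = 1/(-47489 - 3050/3) = 1/(-145517/3) = -3/145517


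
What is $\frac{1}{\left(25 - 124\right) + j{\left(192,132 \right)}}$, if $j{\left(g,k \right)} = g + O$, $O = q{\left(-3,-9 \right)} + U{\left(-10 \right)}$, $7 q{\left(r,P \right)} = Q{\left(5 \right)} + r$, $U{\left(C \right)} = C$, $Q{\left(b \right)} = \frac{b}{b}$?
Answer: $\frac{7}{579} \approx 0.01209$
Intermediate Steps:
$Q{\left(b \right)} = 1$
$q{\left(r,P \right)} = \frac{1}{7} + \frac{r}{7}$ ($q{\left(r,P \right)} = \frac{1 + r}{7} = \frac{1}{7} + \frac{r}{7}$)
$O = - \frac{72}{7}$ ($O = \left(\frac{1}{7} + \frac{1}{7} \left(-3\right)\right) - 10 = \left(\frac{1}{7} - \frac{3}{7}\right) - 10 = - \frac{2}{7} - 10 = - \frac{72}{7} \approx -10.286$)
$j{\left(g,k \right)} = - \frac{72}{7} + g$ ($j{\left(g,k \right)} = g - \frac{72}{7} = - \frac{72}{7} + g$)
$\frac{1}{\left(25 - 124\right) + j{\left(192,132 \right)}} = \frac{1}{\left(25 - 124\right) + \left(- \frac{72}{7} + 192\right)} = \frac{1}{\left(25 - 124\right) + \frac{1272}{7}} = \frac{1}{-99 + \frac{1272}{7}} = \frac{1}{\frac{579}{7}} = \frac{7}{579}$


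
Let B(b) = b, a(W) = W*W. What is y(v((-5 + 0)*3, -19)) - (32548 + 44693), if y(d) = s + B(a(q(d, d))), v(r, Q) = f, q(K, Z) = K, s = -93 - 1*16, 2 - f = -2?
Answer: -77334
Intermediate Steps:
f = 4 (f = 2 - 1*(-2) = 2 + 2 = 4)
s = -109 (s = -93 - 16 = -109)
a(W) = W²
v(r, Q) = 4
y(d) = -109 + d²
y(v((-5 + 0)*3, -19)) - (32548 + 44693) = (-109 + 4²) - (32548 + 44693) = (-109 + 16) - 1*77241 = -93 - 77241 = -77334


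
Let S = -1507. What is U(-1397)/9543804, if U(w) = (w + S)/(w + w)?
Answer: 11/101005259 ≈ 1.0891e-7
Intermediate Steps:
U(w) = (-1507 + w)/(2*w) (U(w) = (w - 1507)/(w + w) = (-1507 + w)/((2*w)) = (-1507 + w)*(1/(2*w)) = (-1507 + w)/(2*w))
U(-1397)/9543804 = ((½)*(-1507 - 1397)/(-1397))/9543804 = ((½)*(-1/1397)*(-2904))*(1/9543804) = (132/127)*(1/9543804) = 11/101005259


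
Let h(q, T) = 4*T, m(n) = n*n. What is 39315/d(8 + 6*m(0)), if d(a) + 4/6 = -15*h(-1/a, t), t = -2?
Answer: 117945/358 ≈ 329.46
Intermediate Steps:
m(n) = n²
d(a) = 358/3 (d(a) = -⅔ - 60*(-2) = -⅔ - 15*(-8) = -⅔ + 120 = 358/3)
39315/d(8 + 6*m(0)) = 39315/(358/3) = 39315*(3/358) = 117945/358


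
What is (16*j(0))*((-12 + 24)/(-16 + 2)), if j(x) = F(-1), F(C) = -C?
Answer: -96/7 ≈ -13.714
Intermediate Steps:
j(x) = 1 (j(x) = -1*(-1) = 1)
(16*j(0))*((-12 + 24)/(-16 + 2)) = (16*1)*((-12 + 24)/(-16 + 2)) = 16*(12/(-14)) = 16*(12*(-1/14)) = 16*(-6/7) = -96/7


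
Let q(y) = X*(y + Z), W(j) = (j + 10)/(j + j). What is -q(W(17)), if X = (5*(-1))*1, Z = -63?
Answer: -10575/34 ≈ -311.03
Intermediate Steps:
W(j) = (10 + j)/(2*j) (W(j) = (10 + j)/((2*j)) = (10 + j)*(1/(2*j)) = (10 + j)/(2*j))
X = -5 (X = -5*1 = -5)
q(y) = 315 - 5*y (q(y) = -5*(y - 63) = -5*(-63 + y) = 315 - 5*y)
-q(W(17)) = -(315 - 5*(10 + 17)/(2*17)) = -(315 - 5*27/(2*17)) = -(315 - 5*27/34) = -(315 - 135/34) = -1*10575/34 = -10575/34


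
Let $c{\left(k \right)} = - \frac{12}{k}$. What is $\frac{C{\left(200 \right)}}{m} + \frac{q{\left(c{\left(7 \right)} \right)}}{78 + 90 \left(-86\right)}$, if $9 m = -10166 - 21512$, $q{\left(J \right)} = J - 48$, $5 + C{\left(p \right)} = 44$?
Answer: $- \frac{1300265}{283169642} \approx -0.0045918$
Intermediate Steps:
$C{\left(p \right)} = 39$ ($C{\left(p \right)} = -5 + 44 = 39$)
$q{\left(J \right)} = -48 + J$
$m = - \frac{31678}{9}$ ($m = \frac{-10166 - 21512}{9} = \frac{1}{9} \left(-31678\right) = - \frac{31678}{9} \approx -3519.8$)
$\frac{C{\left(200 \right)}}{m} + \frac{q{\left(c{\left(7 \right)} \right)}}{78 + 90 \left(-86\right)} = \frac{39}{- \frac{31678}{9}} + \frac{-48 - \frac{12}{7}}{78 + 90 \left(-86\right)} = 39 \left(- \frac{9}{31678}\right) + \frac{-48 - \frac{12}{7}}{78 - 7740} = - \frac{351}{31678} + \frac{-48 - \frac{12}{7}}{-7662} = - \frac{351}{31678} - - \frac{58}{8939} = - \frac{351}{31678} + \frac{58}{8939} = - \frac{1300265}{283169642}$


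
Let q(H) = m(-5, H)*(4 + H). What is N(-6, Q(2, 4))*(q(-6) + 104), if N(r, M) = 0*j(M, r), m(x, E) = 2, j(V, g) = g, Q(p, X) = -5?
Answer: 0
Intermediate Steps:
N(r, M) = 0 (N(r, M) = 0*r = 0)
q(H) = 8 + 2*H (q(H) = 2*(4 + H) = 8 + 2*H)
N(-6, Q(2, 4))*(q(-6) + 104) = 0*((8 + 2*(-6)) + 104) = 0*((8 - 12) + 104) = 0*(-4 + 104) = 0*100 = 0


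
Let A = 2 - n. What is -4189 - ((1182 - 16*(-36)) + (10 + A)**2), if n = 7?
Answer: -5972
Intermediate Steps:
A = -5 (A = 2 - 1*7 = 2 - 7 = -5)
-4189 - ((1182 - 16*(-36)) + (10 + A)**2) = -4189 - ((1182 - 16*(-36)) + (10 - 5)**2) = -4189 - ((1182 + 576) + 5**2) = -4189 - (1758 + 25) = -4189 - 1*1783 = -4189 - 1783 = -5972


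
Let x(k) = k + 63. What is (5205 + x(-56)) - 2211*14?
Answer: -25742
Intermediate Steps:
x(k) = 63 + k
(5205 + x(-56)) - 2211*14 = (5205 + (63 - 56)) - 2211*14 = (5205 + 7) - 30954 = 5212 - 30954 = -25742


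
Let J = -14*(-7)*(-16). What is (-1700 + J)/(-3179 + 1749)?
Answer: 1634/715 ≈ 2.2853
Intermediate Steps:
J = -1568 (J = 98*(-16) = -1568)
(-1700 + J)/(-3179 + 1749) = (-1700 - 1568)/(-3179 + 1749) = -3268/(-1430) = -3268*(-1/1430) = 1634/715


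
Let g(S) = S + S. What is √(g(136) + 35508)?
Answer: 2*√8945 ≈ 189.16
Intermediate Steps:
g(S) = 2*S
√(g(136) + 35508) = √(2*136 + 35508) = √(272 + 35508) = √35780 = 2*√8945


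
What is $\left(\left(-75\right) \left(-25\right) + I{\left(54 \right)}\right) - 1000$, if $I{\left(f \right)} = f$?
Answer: $929$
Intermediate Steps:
$\left(\left(-75\right) \left(-25\right) + I{\left(54 \right)}\right) - 1000 = \left(\left(-75\right) \left(-25\right) + 54\right) - 1000 = \left(1875 + 54\right) - 1000 = 1929 - 1000 = 929$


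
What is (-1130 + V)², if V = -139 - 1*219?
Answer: 2214144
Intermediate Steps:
V = -358 (V = -139 - 219 = -358)
(-1130 + V)² = (-1130 - 358)² = (-1488)² = 2214144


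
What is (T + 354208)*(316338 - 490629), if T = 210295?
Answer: -98387792373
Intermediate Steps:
(T + 354208)*(316338 - 490629) = (210295 + 354208)*(316338 - 490629) = 564503*(-174291) = -98387792373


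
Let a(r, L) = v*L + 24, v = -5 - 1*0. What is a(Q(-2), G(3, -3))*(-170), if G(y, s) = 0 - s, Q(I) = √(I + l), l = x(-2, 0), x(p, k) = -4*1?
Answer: -1530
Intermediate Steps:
v = -5 (v = -5 + 0 = -5)
x(p, k) = -4
l = -4
Q(I) = √(-4 + I) (Q(I) = √(I - 4) = √(-4 + I))
G(y, s) = -s
a(r, L) = 24 - 5*L (a(r, L) = -5*L + 24 = 24 - 5*L)
a(Q(-2), G(3, -3))*(-170) = (24 - (-5)*(-3))*(-170) = (24 - 5*3)*(-170) = (24 - 15)*(-170) = 9*(-170) = -1530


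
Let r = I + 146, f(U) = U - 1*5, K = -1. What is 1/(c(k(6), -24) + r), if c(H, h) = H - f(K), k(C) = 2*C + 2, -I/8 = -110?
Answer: 1/1046 ≈ 0.00095602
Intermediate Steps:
I = 880 (I = -8*(-110) = 880)
f(U) = -5 + U (f(U) = U - 5 = -5 + U)
k(C) = 2 + 2*C
c(H, h) = 6 + H (c(H, h) = H - (-5 - 1) = H - 1*(-6) = H + 6 = 6 + H)
r = 1026 (r = 880 + 146 = 1026)
1/(c(k(6), -24) + r) = 1/((6 + (2 + 2*6)) + 1026) = 1/((6 + (2 + 12)) + 1026) = 1/((6 + 14) + 1026) = 1/(20 + 1026) = 1/1046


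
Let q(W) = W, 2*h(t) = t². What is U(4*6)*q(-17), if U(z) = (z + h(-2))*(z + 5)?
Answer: -12818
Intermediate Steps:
h(t) = t²/2
U(z) = (2 + z)*(5 + z) (U(z) = (z + (½)*(-2)²)*(z + 5) = (z + (½)*4)*(5 + z) = (z + 2)*(5 + z) = (2 + z)*(5 + z))
U(4*6)*q(-17) = (10 + (4*6)² + 7*(4*6))*(-17) = (10 + 24² + 7*24)*(-17) = (10 + 576 + 168)*(-17) = 754*(-17) = -12818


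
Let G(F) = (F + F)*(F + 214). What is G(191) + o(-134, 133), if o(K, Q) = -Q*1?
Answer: 154577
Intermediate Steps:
o(K, Q) = -Q
G(F) = 2*F*(214 + F) (G(F) = (2*F)*(214 + F) = 2*F*(214 + F))
G(191) + o(-134, 133) = 2*191*(214 + 191) - 1*133 = 2*191*405 - 133 = 154710 - 133 = 154577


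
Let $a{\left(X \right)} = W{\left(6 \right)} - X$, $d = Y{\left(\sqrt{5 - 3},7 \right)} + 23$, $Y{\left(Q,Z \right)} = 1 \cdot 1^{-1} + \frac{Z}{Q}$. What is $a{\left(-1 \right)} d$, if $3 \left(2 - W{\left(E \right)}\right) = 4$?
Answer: $40 + \frac{35 \sqrt{2}}{6} \approx 48.25$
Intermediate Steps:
$Y{\left(Q,Z \right)} = 1 + \frac{Z}{Q}$ ($Y{\left(Q,Z \right)} = 1 \cdot 1 + \frac{Z}{Q} = 1 + \frac{Z}{Q}$)
$d = 23 + \frac{\sqrt{2} \left(7 + \sqrt{2}\right)}{2}$ ($d = \frac{\sqrt{5 - 3} + 7}{\sqrt{5 - 3}} + 23 = \frac{\sqrt{2} + 7}{\sqrt{2}} + 23 = \frac{\sqrt{2}}{2} \left(7 + \sqrt{2}\right) + 23 = \frac{\sqrt{2} \left(7 + \sqrt{2}\right)}{2} + 23 = 23 + \frac{\sqrt{2} \left(7 + \sqrt{2}\right)}{2} \approx 28.95$)
$W{\left(E \right)} = \frac{2}{3}$ ($W{\left(E \right)} = 2 - \frac{4}{3} = \frac{2}{3}$)
$a{\left(X \right)} = \frac{2}{3} - X$
$a{\left(-1 \right)} d = \left(\frac{2}{3} - -1\right) \left(24 + \frac{7 \sqrt{2}}{2}\right) = \left(\frac{2}{3} + 1\right) \left(24 + \frac{7 \sqrt{2}}{2}\right) = \frac{5 \left(24 + \frac{7 \sqrt{2}}{2}\right)}{3} = 40 + \frac{35 \sqrt{2}}{6}$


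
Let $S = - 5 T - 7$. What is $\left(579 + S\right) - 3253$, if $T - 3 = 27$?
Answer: $-2831$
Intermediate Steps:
$T = 30$ ($T = 3 + 27 = 30$)
$S = -157$ ($S = \left(-5\right) 30 - 7 = -150 - 7 = -157$)
$\left(579 + S\right) - 3253 = \left(579 - 157\right) - 3253 = 422 - 3253 = -2831$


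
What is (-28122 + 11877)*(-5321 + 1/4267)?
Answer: 368837948970/4267 ≈ 8.6440e+7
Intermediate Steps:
(-28122 + 11877)*(-5321 + 1/4267) = -16245*(-5321 + 1/4267) = -16245*(-22704706/4267) = 368837948970/4267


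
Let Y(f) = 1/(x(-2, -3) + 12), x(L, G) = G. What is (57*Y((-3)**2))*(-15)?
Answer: -95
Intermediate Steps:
Y(f) = 1/9 (Y(f) = 1/(-3 + 12) = 1/9)
(57*Y((-3)**2))*(-15) = (57*(1/9))*(-15) = (19/3)*(-15) = -95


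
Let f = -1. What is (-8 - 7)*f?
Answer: 15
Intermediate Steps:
(-8 - 7)*f = (-8 - 7)*(-1) = -15*(-1) = 15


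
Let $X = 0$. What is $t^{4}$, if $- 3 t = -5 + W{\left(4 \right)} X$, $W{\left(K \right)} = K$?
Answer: $\frac{625}{81} \approx 7.716$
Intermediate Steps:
$t = \frac{5}{3}$ ($t = - \frac{-5 + 4 \cdot 0}{3} = - \frac{-5 + 0}{3} = \left(- \frac{1}{3}\right) \left(-5\right) = \frac{5}{3} \approx 1.6667$)
$t^{4} = \left(\frac{5}{3}\right)^{4} = \frac{625}{81}$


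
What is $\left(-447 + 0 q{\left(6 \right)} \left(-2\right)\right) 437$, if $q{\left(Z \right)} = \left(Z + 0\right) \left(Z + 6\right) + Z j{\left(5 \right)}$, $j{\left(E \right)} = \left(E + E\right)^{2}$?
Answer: $-195339$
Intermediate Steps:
$j{\left(E \right)} = 4 E^{2}$ ($j{\left(E \right)} = \left(2 E\right)^{2} = 4 E^{2}$)
$q{\left(Z \right)} = 100 Z + Z \left(6 + Z\right)$ ($q{\left(Z \right)} = \left(Z + 0\right) \left(Z + 6\right) + Z 4 \cdot 5^{2} = Z \left(6 + Z\right) + Z 4 \cdot 25 = Z \left(6 + Z\right) + Z 100 = Z \left(6 + Z\right) + 100 Z = 100 Z + Z \left(6 + Z\right)$)
$\left(-447 + 0 q{\left(6 \right)} \left(-2\right)\right) 437 = \left(-447 + 0 \cdot 6 \left(106 + 6\right) \left(-2\right)\right) 437 = \left(-447 + 0 \cdot 6 \cdot 112 \left(-2\right)\right) 437 = \left(-447 + 0 \cdot 672 \left(-2\right)\right) 437 = \left(-447 + 0 \left(-2\right)\right) 437 = \left(-447 + 0\right) 437 = \left(-447\right) 437 = -195339$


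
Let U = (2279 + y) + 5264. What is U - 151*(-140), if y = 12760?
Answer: 41443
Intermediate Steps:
U = 20303 (U = (2279 + 12760) + 5264 = 15039 + 5264 = 20303)
U - 151*(-140) = 20303 - 151*(-140) = 20303 + 21140 = 41443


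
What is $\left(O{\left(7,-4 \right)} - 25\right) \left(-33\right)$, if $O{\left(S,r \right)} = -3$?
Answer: $924$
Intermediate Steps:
$\left(O{\left(7,-4 \right)} - 25\right) \left(-33\right) = \left(-3 - 25\right) \left(-33\right) = \left(-28\right) \left(-33\right) = 924$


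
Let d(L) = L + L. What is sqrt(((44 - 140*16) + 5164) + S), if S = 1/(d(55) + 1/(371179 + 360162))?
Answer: sqrt(19208367248013461379)/80447511 ≈ 54.479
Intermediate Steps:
d(L) = 2*L
S = 731341/80447511 (S = 1/(2*55 + 1/(371179 + 360162)) = 1/(110 + 1/731341) = 1/(80447511/731341) = 731341/80447511 ≈ 0.0090909)
sqrt(((44 - 140*16) + 5164) + S) = sqrt(((44 - 140*16) + 5164) + 731341/80447511) = sqrt(((44 - 2240) + 5164) + 731341/80447511) = sqrt((-2196 + 5164) + 731341/80447511) = sqrt(2968 + 731341/80447511) = sqrt(238768943989/80447511) = sqrt(19208367248013461379)/80447511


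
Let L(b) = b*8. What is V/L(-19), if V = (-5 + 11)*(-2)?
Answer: 3/38 ≈ 0.078947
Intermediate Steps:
L(b) = 8*b
V = -12 (V = 6*(-2) = -12)
V/L(-19) = -12/(8*(-19)) = -12/(-152) = -12*(-1/152) = 3/38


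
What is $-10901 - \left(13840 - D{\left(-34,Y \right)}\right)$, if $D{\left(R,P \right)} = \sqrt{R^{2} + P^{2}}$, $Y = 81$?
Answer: $-24741 + \sqrt{7717} \approx -24653.0$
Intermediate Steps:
$D{\left(R,P \right)} = \sqrt{P^{2} + R^{2}}$
$-10901 - \left(13840 - D{\left(-34,Y \right)}\right) = -10901 - \left(13840 - \sqrt{81^{2} + \left(-34\right)^{2}}\right) = -10901 - \left(13840 - \sqrt{6561 + 1156}\right) = -10901 - \left(13840 - \sqrt{7717}\right) = -24741 + \sqrt{7717}$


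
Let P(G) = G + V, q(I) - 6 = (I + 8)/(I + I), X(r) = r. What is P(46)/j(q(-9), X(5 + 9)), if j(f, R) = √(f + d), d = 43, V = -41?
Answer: 15*√1766/883 ≈ 0.71388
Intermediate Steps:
q(I) = 6 + (8 + I)/(2*I) (q(I) = 6 + (I + 8)/(I + I) = 6 + (8 + I)/((2*I)) = 6 + (8 + I)*(1/(2*I)) = 6 + (8 + I)/(2*I))
j(f, R) = √(43 + f) (j(f, R) = √(f + 43) = √(43 + f))
P(G) = -41 + G (P(G) = G - 41 = -41 + G)
P(46)/j(q(-9), X(5 + 9)) = (-41 + 46)/(√(43 + (13/2 + 4/(-9)))) = 5/(√(43 + (13/2 + 4*(-⅑)))) = 5/(√(43 + (13/2 - 4/9))) = 5/(√(43 + 109/18)) = 5/(√(883/18)) = 5/((√1766/6)) = 5*(3*√1766/883) = 15*√1766/883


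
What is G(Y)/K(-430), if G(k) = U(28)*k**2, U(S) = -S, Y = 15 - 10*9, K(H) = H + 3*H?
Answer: 7875/86 ≈ 91.570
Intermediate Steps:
K(H) = 4*H
Y = -75 (Y = 15 - 90 = -75)
G(k) = -28*k**2 (G(k) = (-1*28)*k**2 = -28*k**2)
G(Y)/K(-430) = (-28*(-75)**2)/((4*(-430))) = -28*5625/(-1720) = -157500*(-1/1720) = 7875/86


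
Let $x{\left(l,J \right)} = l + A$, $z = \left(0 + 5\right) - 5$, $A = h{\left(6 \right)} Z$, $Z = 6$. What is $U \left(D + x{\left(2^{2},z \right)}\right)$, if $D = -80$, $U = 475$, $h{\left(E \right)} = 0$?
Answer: $-36100$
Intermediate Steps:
$A = 0$ ($A = 0 \cdot 6 = 0$)
$z = 0$ ($z = 5 - 5 = 0$)
$x{\left(l,J \right)} = l$ ($x{\left(l,J \right)} = l + 0 = l$)
$U \left(D + x{\left(2^{2},z \right)}\right) = 475 \left(-80 + 2^{2}\right) = 475 \left(-80 + 4\right) = 475 \left(-76\right) = -36100$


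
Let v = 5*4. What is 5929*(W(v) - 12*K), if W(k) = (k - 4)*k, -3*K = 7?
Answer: 2063292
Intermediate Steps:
K = -7/3 (K = -⅓*7 = -7/3 ≈ -2.3333)
v = 20
W(k) = k*(-4 + k) (W(k) = (-4 + k)*k = k*(-4 + k))
5929*(W(v) - 12*K) = 5929*(20*(-4 + 20) - 12*(-7/3)) = 5929*(20*16 + 28) = 5929*(320 + 28) = 5929*348 = 2063292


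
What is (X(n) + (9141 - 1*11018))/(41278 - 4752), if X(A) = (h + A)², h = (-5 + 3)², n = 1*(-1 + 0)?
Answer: -934/18263 ≈ -0.051142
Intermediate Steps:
n = -1 (n = 1*(-1) = -1)
h = 4 (h = (-2)² = 4)
X(A) = (4 + A)²
(X(n) + (9141 - 1*11018))/(41278 - 4752) = ((4 - 1)² + (9141 - 1*11018))/(41278 - 4752) = (3² + (9141 - 11018))/36526 = (9 - 1877)*(1/36526) = -1868*1/36526 = -934/18263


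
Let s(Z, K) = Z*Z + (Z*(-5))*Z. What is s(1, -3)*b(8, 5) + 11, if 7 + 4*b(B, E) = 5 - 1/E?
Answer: 66/5 ≈ 13.200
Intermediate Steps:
s(Z, K) = -4*Z² (s(Z, K) = Z² + (-5*Z)*Z = Z² - 5*Z² = -4*Z²)
b(B, E) = -½ - 1/(4*E) (b(B, E) = -7/4 + (5 - 1/E)/4 = -7/4 + (5/4 - 1/(4*E)) = -½ - 1/(4*E))
s(1, -3)*b(8, 5) + 11 = (-4*1²)*((¼)*(-1 - 2*5)/5) + 11 = (-4*1)*((¼)*(⅕)*(-1 - 10)) + 11 = -(-11)/5 + 11 = -4*(-11/20) + 11 = 11/5 + 11 = 66/5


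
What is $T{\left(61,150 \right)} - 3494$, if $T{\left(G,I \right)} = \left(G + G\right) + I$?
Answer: $-3222$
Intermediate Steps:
$T{\left(G,I \right)} = I + 2 G$ ($T{\left(G,I \right)} = 2 G + I = I + 2 G$)
$T{\left(61,150 \right)} - 3494 = \left(150 + 2 \cdot 61\right) - 3494 = \left(150 + 122\right) - 3494 = 272 - 3494 = -3222$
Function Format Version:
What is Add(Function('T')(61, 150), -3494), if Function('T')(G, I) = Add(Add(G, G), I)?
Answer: -3222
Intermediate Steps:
Function('T')(G, I) = Add(I, Mul(2, G)) (Function('T')(G, I) = Add(Mul(2, G), I) = Add(I, Mul(2, G)))
Add(Function('T')(61, 150), -3494) = Add(Add(150, Mul(2, 61)), -3494) = Add(Add(150, 122), -3494) = Add(272, -3494) = -3222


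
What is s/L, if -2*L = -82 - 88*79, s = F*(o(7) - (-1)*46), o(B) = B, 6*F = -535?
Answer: -28355/21102 ≈ -1.3437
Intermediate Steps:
F = -535/6 (F = (⅙)*(-535) = -535/6 ≈ -89.167)
s = -28355/6 (s = -535*(7 - (-1)*46)/6 = -535*(7 - 1*(-46))/6 = -535*(7 + 46)/6 = -535/6*53 = -28355/6 ≈ -4725.8)
L = 3517 (L = -(-82 - 88*79)/2 = -(-82 - 6952)/2 = -½*(-7034) = 3517)
s/L = -28355/6/3517 = -28355/6*1/3517 = -28355/21102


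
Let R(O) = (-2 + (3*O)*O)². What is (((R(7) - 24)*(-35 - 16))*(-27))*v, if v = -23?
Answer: -665122671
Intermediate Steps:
R(O) = (-2 + 3*O²)²
(((R(7) - 24)*(-35 - 16))*(-27))*v = ((((-2 + 3*7²)² - 24)*(-35 - 16))*(-27))*(-23) = ((((-2 + 3*49)² - 24)*(-51))*(-27))*(-23) = ((((-2 + 147)² - 24)*(-51))*(-27))*(-23) = (((145² - 24)*(-51))*(-27))*(-23) = (((21025 - 24)*(-51))*(-27))*(-23) = ((21001*(-51))*(-27))*(-23) = -1071051*(-27)*(-23) = 28918377*(-23) = -665122671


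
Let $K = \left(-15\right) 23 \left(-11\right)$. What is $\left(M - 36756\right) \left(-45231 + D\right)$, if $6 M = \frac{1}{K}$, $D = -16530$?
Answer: $\frac{17229962707853}{7590} \approx 2.2701 \cdot 10^{9}$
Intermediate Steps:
$K = 3795$ ($K = \left(-345\right) \left(-11\right) = 3795$)
$M = \frac{1}{22770}$ ($M = \frac{1}{6 \cdot 3795} = \frac{1}{6} \cdot \frac{1}{3795} = \frac{1}{22770} \approx 4.3917 \cdot 10^{-5}$)
$\left(M - 36756\right) \left(-45231 + D\right) = \left(\frac{1}{22770} - 36756\right) \left(-45231 - 16530\right) = \left(- \frac{836934119}{22770}\right) \left(-61761\right) = \frac{17229962707853}{7590}$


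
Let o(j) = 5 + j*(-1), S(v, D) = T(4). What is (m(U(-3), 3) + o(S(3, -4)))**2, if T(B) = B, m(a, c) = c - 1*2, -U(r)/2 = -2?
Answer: 4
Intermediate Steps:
U(r) = 4 (U(r) = -2*(-2) = 4)
m(a, c) = -2 + c (m(a, c) = c - 2 = -2 + c)
S(v, D) = 4
o(j) = 5 - j
(m(U(-3), 3) + o(S(3, -4)))**2 = ((-2 + 3) + (5 - 1*4))**2 = (1 + (5 - 4))**2 = (1 + 1)**2 = 2**2 = 4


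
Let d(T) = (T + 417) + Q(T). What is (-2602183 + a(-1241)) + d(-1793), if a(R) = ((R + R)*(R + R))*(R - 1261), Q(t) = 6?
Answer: -15415734201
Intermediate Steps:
a(R) = 4*R²*(-1261 + R) (a(R) = ((2*R)*(2*R))*(-1261 + R) = (4*R²)*(-1261 + R) = 4*R²*(-1261 + R))
d(T) = 423 + T (d(T) = (T + 417) + 6 = (417 + T) + 6 = 423 + T)
(-2602183 + a(-1241)) + d(-1793) = (-2602183 + 4*(-1241)²*(-1261 - 1241)) + (423 - 1793) = (-2602183 + 4*1540081*(-2502)) - 1370 = (-2602183 - 15413130648) - 1370 = -15415732831 - 1370 = -15415734201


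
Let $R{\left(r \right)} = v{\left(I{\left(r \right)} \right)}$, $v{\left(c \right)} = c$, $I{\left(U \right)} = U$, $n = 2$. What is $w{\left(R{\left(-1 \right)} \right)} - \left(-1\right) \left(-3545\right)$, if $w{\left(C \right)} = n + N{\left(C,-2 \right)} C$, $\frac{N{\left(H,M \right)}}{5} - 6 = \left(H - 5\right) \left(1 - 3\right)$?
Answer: $-3633$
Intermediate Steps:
$N{\left(H,M \right)} = 80 - 10 H$ ($N{\left(H,M \right)} = 30 + 5 \left(H - 5\right) \left(1 - 3\right) = 30 + 5 \left(-5 + H\right) \left(-2\right) = 30 + 5 \left(10 - 2 H\right) = 30 - \left(-50 + 10 H\right) = 80 - 10 H$)
$R{\left(r \right)} = r$
$w{\left(C \right)} = 2 + C \left(80 - 10 C\right)$ ($w{\left(C \right)} = 2 + \left(80 - 10 C\right) C = 2 + C \left(80 - 10 C\right)$)
$w{\left(R{\left(-1 \right)} \right)} - \left(-1\right) \left(-3545\right) = \left(2 - - 10 \left(-8 - 1\right)\right) - \left(-1\right) \left(-3545\right) = \left(2 - \left(-10\right) \left(-9\right)\right) - 3545 = \left(2 - 90\right) - 3545 = -88 - 3545 = -3633$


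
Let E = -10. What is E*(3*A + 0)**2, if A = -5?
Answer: -2250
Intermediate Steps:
E*(3*A + 0)**2 = -10*(3*(-5) + 0)**2 = -10*(-15 + 0)**2 = -10*(-15)**2 = -10*225 = -2250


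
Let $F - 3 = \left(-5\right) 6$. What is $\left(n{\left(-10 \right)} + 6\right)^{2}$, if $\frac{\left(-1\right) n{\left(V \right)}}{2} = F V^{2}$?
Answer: $29224836$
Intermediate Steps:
$F = -27$ ($F = 3 - 30 = -27$)
$n{\left(V \right)} = 54 V^{2}$ ($n{\left(V \right)} = - 2 \left(- 27 V^{2}\right) = 54 V^{2}$)
$\left(n{\left(-10 \right)} + 6\right)^{2} = \left(54 \left(-10\right)^{2} + 6\right)^{2} = \left(54 \cdot 100 + 6\right)^{2} = \left(5400 + 6\right)^{2} = 5406^{2} = 29224836$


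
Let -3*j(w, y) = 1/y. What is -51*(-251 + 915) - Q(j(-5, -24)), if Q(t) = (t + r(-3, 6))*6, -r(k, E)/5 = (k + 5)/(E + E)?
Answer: -406309/12 ≈ -33859.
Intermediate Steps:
r(k, E) = -5*(5 + k)/(2*E) (r(k, E) = -5*(k + 5)/(E + E) = -5*(5 + k)/(2*E))
j(w, y) = -1/(3*y)
Q(t) = -5 + 6*t (Q(t) = (t + (5/2)*(-5 - 1*(-3))/6)*6 = (t + (5/2)*(1/6)*(-5 + 3))*6 = (t + (5/2)*(1/6)*(-2))*6 = (t - 5/6)*6 = (-5/6 + t)*6 = -5 + 6*t)
-51*(-251 + 915) - Q(j(-5, -24)) = -51*(-251 + 915) - (-5 + 6*(-1/3/(-24))) = -51*664 - (-5 + 6*(-1/3*(-1/24))) = -33864 - (-5 + 6*(1/72)) = -33864 - (-5 + 1/12) = -33864 - 1*(-59/12) = -33864 + 59/12 = -406309/12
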